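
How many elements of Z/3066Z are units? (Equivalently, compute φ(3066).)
Z/3066Z has φ(3066) = 864 units

An element a ∈ Z/3066Z is a unit iff gcd(a, 3066) = 1, so the number of units is φ(3066). φ is multiplicative, with φ(p^e) = p^e − p^(e−1). Factorise 3066 = 2 · 3 · 7 · 73. Then
  φ(3066) = (2 − 1) · (3 − 1) · (7 − 1) · (73 − 1) = 1 · 2 · 6 · 72 = 864.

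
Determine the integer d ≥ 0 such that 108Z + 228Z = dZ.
In the PID Z, (a, b) is generated by gcd(a, b). Compute gcd(228, 108) with the extended Euclidean algorithm, tracking rows (r, s, t) with s·228 + t·108 = r:
  row A: (228, 1, 0)   [1·228 + 0·108 = 228]
  row B: (108, 0, 1)   [0·228 + 1·108 = 108]
  228 = 2·108 + 12   → row C = row A − 2·row B = (12, 1, −2)   [check: 1·228 − 2·108 = 12]
  108 = 9·12 + 0   → remainder 0, stop. gcd = 12 (last nonzero row C).
So gcd(108, 228) = 12, with Bézout identity 1·228 − 2·108 = 12. Containment (⊇): the Bézout identity exhibits 12 as an element of (108, 228), giving (12) ⊆ (108, 228). Containment (⊆): since 12 | 108 and 12 | 228 (108 = 12·9, 228 = 12·19), every Z-linear combination of 108 and 228 is divisible by 12, so (108, 228) ⊆ (12). Therefore (108, 228) = (12), d = 12.

Final answer: (108, 228) = (12); d = 12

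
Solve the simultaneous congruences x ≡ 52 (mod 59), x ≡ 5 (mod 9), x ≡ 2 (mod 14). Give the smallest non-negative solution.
The moduli 59, 9, 14 are pairwise coprime, so by the CRT there is a unique solution mod 59·9·14 = 7434.
Solve by successive substitution. Start with x ≡ 52 (mod 59).
  Combine with x ≡ 5 (mod 9): write x = 52 + 59·t and require 52 + 59·t ≡ 5 (mod 9), i.e. 59·t ≡ 5 − 52 ≡ 7 (mod 9). Since 59^(−1) ≡ 2 (mod 9) (59 ≡ 5 (mod 9)), t ≡ 2·7 ≡ 5 (mod 9). So x ≡ 52 + 59·5 = 347 (mod 531).
  Combine with x ≡ 2 (mod 14): write x = 347 + 531·t and require 347 + 531·t ≡ 2 (mod 14), i.e. 531·t ≡ 2 − 347 ≡ 5 (mod 14). Since 531^(−1) ≡ 13 (mod 14) (531 ≡ 13 (mod 14)), t ≡ 13·5 ≡ 9 (mod 14). So x ≡ 347 + 531·9 = 5126 (mod 7434).
Unique solution in [0, 7434): x = 5126.

Final answer: x ≡ 5126 (mod 7434); the representative in [0, 7434) is 5126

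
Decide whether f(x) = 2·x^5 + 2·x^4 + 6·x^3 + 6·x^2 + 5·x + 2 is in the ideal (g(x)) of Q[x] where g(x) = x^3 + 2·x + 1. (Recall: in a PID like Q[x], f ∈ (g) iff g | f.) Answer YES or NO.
In Q[x] the ideal (g) consists of all multiples of g, so f ∈ (g) iff g | f, i.e. iff the remainder of f on division by g is 0. Divide f by g (g is monic, so eliminate the leading term of the running remainder at each step):
  leading term 2·x^5: subtract (2·x^2)·g(x) = 2·x^5 + 4·x^3 + 2·x^2, leaving 2·x^4 + 2·x^3 + 4·x^2 + 5·x + 2
  leading term 2·x^4: subtract (2·x)·g(x) = 2·x^4 + 4·x^2 + 2·x, leaving 2·x^3 + 3·x + 2
  leading term 2·x^3: subtract (2)·g(x) = 2·x^3 + 4·x + 2, leaving -x
The remainder r(x) = -x ≠ 0 (and deg r < deg g), so g ∤ f, i.e. f ∉ (g).

Final answer: NO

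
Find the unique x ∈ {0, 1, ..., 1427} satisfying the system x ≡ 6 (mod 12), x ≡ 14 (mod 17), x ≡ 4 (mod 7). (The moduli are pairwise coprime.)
x ≡ 354 (mod 1428); the representative in [0, 1428) is 354

The moduli 12, 17, 7 are pairwise coprime, so by the CRT there is a unique solution mod 12·17·7 = 1428.
Solve by successive substitution. Start with x ≡ 6 (mod 12).
  Combine with x ≡ 14 (mod 17): write x = 6 + 12·t and require 6 + 12·t ≡ 14 (mod 17), i.e. 12·t ≡ 14 − 6 ≡ 8 (mod 17). Since 12^(−1) ≡ 10 (mod 17), t ≡ 10·8 ≡ 12 (mod 17). So x ≡ 6 + 12·12 = 150 (mod 204).
  Combine with x ≡ 4 (mod 7): write x = 150 + 204·t and require 150 + 204·t ≡ 4 (mod 7), i.e. 204·t ≡ 4 − 150 ≡ 1 (mod 7). Since 204^(−1) ≡ 1 (mod 7) (204 ≡ 1 (mod 7)), t ≡ 1·1 ≡ 1 (mod 7). So x ≡ 150 + 204·1 = 354 (mod 1428).
Unique solution in [0, 1428): x = 354.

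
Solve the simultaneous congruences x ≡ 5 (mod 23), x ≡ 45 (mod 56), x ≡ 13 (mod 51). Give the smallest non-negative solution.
The moduli 23, 56, 51 are pairwise coprime, so by the CRT there is a unique solution mod 23·56·51 = 65688.
Solve by successive substitution. Start with x ≡ 5 (mod 23).
  Combine with x ≡ 45 (mod 56): write x = 5 + 23·t and require 5 + 23·t ≡ 45 (mod 56), i.e. 23·t ≡ 45 − 5 ≡ 40 (mod 56). Since 23^(−1) ≡ 39 (mod 56), t ≡ 39·40 ≡ 48 (mod 56). So x ≡ 5 + 23·48 = 1109 (mod 1288).
  Combine with x ≡ 13 (mod 51): write x = 1109 + 1288·t and require 1109 + 1288·t ≡ 13 (mod 51), i.e. 1288·t ≡ 13 − 1109 ≡ 26 (mod 51). Since 1288^(−1) ≡ 4 (mod 51) (1288 ≡ 13 (mod 51)), t ≡ 4·26 ≡ 2 (mod 51). So x ≡ 1109 + 1288·2 = 3685 (mod 65688).
Unique solution in [0, 65688): x = 3685.

Final answer: x ≡ 3685 (mod 65688); the representative in [0, 65688) is 3685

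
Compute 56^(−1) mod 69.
Apply the extended Euclidean algorithm to (69, 56), tracking rows (r, s, t) with s·69 + t·56 = r. Each division r_prev = q·r_cur + r_new produces the new row as (previous row) − q·(current row):
  row A: (69, 1, 0)   [1·69 + 0·56 = 69]
  row B: (56, 0, 1)   [0·69 + 1·56 = 56]
  69 = 1·56 + 13   → row C = row A − 1·row B = (13, 1, −1)   [check: 1·69 − 1·56 = 13]
  56 = 4·13 + 4   → row D = row B − 4·row C = (4, −4, 5)   [check: −4·69 + 5·56 = 4]
  13 = 3·4 + 1   → row E = row C − 3·row D = (1, 13, −16)   [check: 13·69 − 16·56 = 1]
  4 = 4·1 + 0   → remainder 0, stop. gcd = 1 (last nonzero row E).
The gcd is 1, so 56 is invertible mod 69. The last nonzero row gives 13·69 − 16·56 = 1, so t = −16. So 56^(−1) ≡ −16 ≡ 53 (mod 69). Verify: 56 · 53 = 2968 ≡ 1 (mod 69). ✓

Final answer: 56^(−1) ≡ 53 (mod 69)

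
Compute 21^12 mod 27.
0

Use repeated squaring. Binary(12) = 1100. Walk through the bits of the exponent 12 left-to-right: at each bit after the leading one, square the running value, then multiply by 21 if the bit is 1 (always reducing mod 27):
  bit 1 = 1 (leading): start with 21.
  bit 2 = 1: square 21^2 = 441 ≡ 9; bit is 1, so multiply 9·21 = 189 ≡ 0 (mod 27).
  bit 3 = 0: square 0^2 = 0 (mod 27).
  bit 4 = 0: square 0^2 = 0 (mod 27).
Final value: 21^12 ≡ 0 (mod 27).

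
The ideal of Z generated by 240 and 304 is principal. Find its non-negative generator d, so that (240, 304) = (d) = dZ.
(240, 304) = (16); d = 16

In the PID Z, (a, b) is generated by gcd(a, b). Compute gcd(304, 240) with the extended Euclidean algorithm, tracking rows (r, s, t) with s·304 + t·240 = r:
  row A: (304, 1, 0)   [1·304 + 0·240 = 304]
  row B: (240, 0, 1)   [0·304 + 1·240 = 240]
  304 = 1·240 + 64   → row C = row A − 1·row B = (64, 1, −1)   [check: 1·304 − 1·240 = 64]
  240 = 3·64 + 48   → row D = row B − 3·row C = (48, −3, 4)   [check: −3·304 + 4·240 = 48]
  64 = 1·48 + 16   → row E = row C − 1·row D = (16, 4, −5)   [check: 4·304 − 5·240 = 16]
  48 = 3·16 + 0   → remainder 0, stop. gcd = 16 (last nonzero row E).
So gcd(240, 304) = 16, with Bézout identity 4·304 − 5·240 = 16. Containment (⊇): the Bézout identity exhibits 16 as an element of (240, 304), giving (16) ⊆ (240, 304). Containment (⊆): since 16 | 240 and 16 | 304 (240 = 16·15, 304 = 16·19), every Z-linear combination of 240 and 304 is divisible by 16, so (240, 304) ⊆ (16). Therefore (240, 304) = (16), d = 16.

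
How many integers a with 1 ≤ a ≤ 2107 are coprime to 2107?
1764

The number of a ∈ {1, ..., 2107} with gcd(a, 2107) = 1 is by definition Euler's totient φ(2107). φ is multiplicative, with φ(p^e) = p^e − p^(e−1). Factorise 2107 = 7^2 · 43. Then
  φ(2107) = (7^2 − 7^1) · (43 − 1) = 42 · 42 = 1764.
So there are 1764 such integers.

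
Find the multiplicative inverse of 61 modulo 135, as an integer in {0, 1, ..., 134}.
Apply the extended Euclidean algorithm to (135, 61), tracking rows (r, s, t) with s·135 + t·61 = r. Each division r_prev = q·r_cur + r_new produces the new row as (previous row) − q·(current row):
  row A: (135, 1, 0)   [1·135 + 0·61 = 135]
  row B: (61, 0, 1)   [0·135 + 1·61 = 61]
  135 = 2·61 + 13   → row C = row A − 2·row B = (13, 1, −2)   [check: 1·135 − 2·61 = 13]
  61 = 4·13 + 9   → row D = row B − 4·row C = (9, −4, 9)   [check: −4·135 + 9·61 = 9]
  13 = 1·9 + 4   → row E = row C − 1·row D = (4, 5, −11)   [check: 5·135 − 11·61 = 4]
  9 = 2·4 + 1   → row F = row D − 2·row E = (1, −14, 31)   [check: −14·135 + 31·61 = 1]
  4 = 4·1 + 0   → remainder 0, stop. gcd = 1 (last nonzero row F).
The gcd is 1, so 61 is invertible mod 135. The last nonzero row gives −14·135 + 31·61 = 1, so t = 31. So 61^(−1) ≡ 31 (mod 135). Verify: 61 · 31 = 1891 ≡ 1 (mod 135). ✓

Final answer: 61^(−1) ≡ 31 (mod 135)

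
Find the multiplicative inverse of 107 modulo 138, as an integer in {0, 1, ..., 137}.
107^(−1) ≡ 89 (mod 138)

Apply the extended Euclidean algorithm to (138, 107), tracking rows (r, s, t) with s·138 + t·107 = r. Each division r_prev = q·r_cur + r_new produces the new row as (previous row) − q·(current row):
  row A: (138, 1, 0)   [1·138 + 0·107 = 138]
  row B: (107, 0, 1)   [0·138 + 1·107 = 107]
  138 = 1·107 + 31   → row C = row A − 1·row B = (31, 1, −1)   [check: 1·138 − 1·107 = 31]
  107 = 3·31 + 14   → row D = row B − 3·row C = (14, −3, 4)   [check: −3·138 + 4·107 = 14]
  31 = 2·14 + 3   → row E = row C − 2·row D = (3, 7, −9)   [check: 7·138 − 9·107 = 3]
  14 = 4·3 + 2   → row F = row D − 4·row E = (2, −31, 40)   [check: −31·138 + 40·107 = 2]
  3 = 1·2 + 1   → row G = row E − 1·row F = (1, 38, −49)   [check: 38·138 − 49·107 = 1]
  2 = 2·1 + 0   → remainder 0, stop. gcd = 1 (last nonzero row G).
The gcd is 1, so 107 is invertible mod 138. The last nonzero row gives 38·138 − 49·107 = 1, so t = −49. So 107^(−1) ≡ −49 ≡ 89 (mod 138). Verify: 107 · 89 = 9523 ≡ 1 (mod 138). ✓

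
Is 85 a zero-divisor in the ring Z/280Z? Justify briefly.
gcd(85, 280) = 5 > 1, so 85 is not a unit in Z/280Z. In Z/nZ every nonzero non-unit is a zero-divisor: explicitly, take b = 280/gcd = 56 ≠ 0 (mod 280); then 85·56 = 4760 = 17·280, i.e. 85·56 ≡ 0 (mod 280). So 85 is a zero-divisor.

Final answer: YES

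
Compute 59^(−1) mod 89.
59^(−1) ≡ 86 (mod 89)

Apply the extended Euclidean algorithm to (89, 59), tracking rows (r, s, t) with s·89 + t·59 = r. Each division r_prev = q·r_cur + r_new produces the new row as (previous row) − q·(current row):
  row A: (89, 1, 0)   [1·89 + 0·59 = 89]
  row B: (59, 0, 1)   [0·89 + 1·59 = 59]
  89 = 1·59 + 30   → row C = row A − 1·row B = (30, 1, −1)   [check: 1·89 − 1·59 = 30]
  59 = 1·30 + 29   → row D = row B − 1·row C = (29, −1, 2)   [check: −1·89 + 2·59 = 29]
  30 = 1·29 + 1   → row E = row C − 1·row D = (1, 2, −3)   [check: 2·89 − 3·59 = 1]
  29 = 29·1 + 0   → remainder 0, stop. gcd = 1 (last nonzero row E).
The gcd is 1, so 59 is invertible mod 89. The last nonzero row gives 2·89 − 3·59 = 1, so t = −3. So 59^(−1) ≡ −3 ≡ 86 (mod 89). Verify: 59 · 86 = 5074 ≡ 1 (mod 89). ✓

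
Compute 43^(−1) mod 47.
43^(−1) ≡ 35 (mod 47)

Apply the extended Euclidean algorithm to (47, 43), tracking rows (r, s, t) with s·47 + t·43 = r. Each division r_prev = q·r_cur + r_new produces the new row as (previous row) − q·(current row):
  row A: (47, 1, 0)   [1·47 + 0·43 = 47]
  row B: (43, 0, 1)   [0·47 + 1·43 = 43]
  47 = 1·43 + 4   → row C = row A − 1·row B = (4, 1, −1)   [check: 1·47 − 1·43 = 4]
  43 = 10·4 + 3   → row D = row B − 10·row C = (3, −10, 11)   [check: −10·47 + 11·43 = 3]
  4 = 1·3 + 1   → row E = row C − 1·row D = (1, 11, −12)   [check: 11·47 − 12·43 = 1]
  3 = 3·1 + 0   → remainder 0, stop. gcd = 1 (last nonzero row E).
The gcd is 1, so 43 is invertible mod 47. The last nonzero row gives 11·47 − 12·43 = 1, so t = −12. So 43^(−1) ≡ −12 ≡ 35 (mod 47). Verify: 43 · 35 = 1505 ≡ 1 (mod 47). ✓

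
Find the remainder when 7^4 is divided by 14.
7

Use repeated squaring. Binary(4) = 100. Walk through the bits of the exponent 4 left-to-right: at each bit after the leading one, square the running value, then multiply by 7 if the bit is 1 (always reducing mod 14):
  bit 1 = 1 (leading): start with 7.
  bit 2 = 0: square 7^2 = 49 ≡ 7 (mod 14).
  bit 3 = 0: square 7^2 = 49 ≡ 7 (mod 14).
Final value: 7^4 ≡ 7 (mod 14).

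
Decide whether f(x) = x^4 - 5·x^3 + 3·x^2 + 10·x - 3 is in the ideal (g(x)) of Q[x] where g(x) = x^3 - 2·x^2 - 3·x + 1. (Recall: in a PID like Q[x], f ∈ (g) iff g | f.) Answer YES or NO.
In Q[x] the ideal (g) consists of all multiples of g, so f ∈ (g) iff g | f, i.e. iff the remainder of f on division by g is 0. Divide f by g (g is monic, so eliminate the leading term of the running remainder at each step):
  leading term x^4: subtract (x)·g(x) = x^4 - 2·x^3 - 3·x^2 + x, leaving -3·x^3 + 6·x^2 + 9·x - 3
  leading term -3·x^3: subtract (-3)·g(x) = -3·x^3 + 6·x^2 + 9·x - 3, leaving 0
The remainder is 0, so f(x) = g(x) · h(x) with h(x) = x - 3. Hence g | f, i.e. f ∈ (g).

Final answer: YES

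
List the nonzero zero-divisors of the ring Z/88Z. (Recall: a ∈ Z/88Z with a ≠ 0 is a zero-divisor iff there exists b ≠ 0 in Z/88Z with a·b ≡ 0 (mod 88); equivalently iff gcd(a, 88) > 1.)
nonzero zero-divisors of Z/88Z = {2, 4, 6, 8, 10, 11, 12, 14, 16, 18, 20, 22, 24, 26, 28, 30, 32, 33, 34, 36, 38, 40, 42, 44, 46, 48, 50, 52, 54, 55, 56, 58, 60, 62, 64, 66, 68, 70, 72, 74, 76, 77, 78, 80, 82, 84, 86}

An element a ∈ Z/88Z (with a ≠ 0) is a zero-divisor iff gcd(a, 88) > 1 (because a is a unit precisely when gcd(a, n) = 1, and in Z/nZ every nonzero, non-unit element is a zero-divisor). Scan a = 1, ..., 87 and keep those with gcd(a, 88) > 1:
  gcd(2, 88) = 2, gcd(4, 88) = 4, gcd(6, 88) = 2, gcd(8, 88) = 8, gcd(10, 88) = 2, gcd(11, 88) = 11, gcd(12, 88) = 4, gcd(14, 88) = 2, gcd(16, 88) = 8, gcd(18, 88) = 2, gcd(20, 88) = 4, gcd(22, 88) = 22, gcd(24, 88) = 8, gcd(26, 88) = 2, gcd(28, 88) = 4, gcd(30, 88) = 2, gcd(32, 88) = 8, gcd(33, 88) = 11, gcd(34, 88) = 2, gcd(36, 88) = 4, gcd(38, 88) = 2, gcd(40, 88) = 8, gcd(42, 88) = 2, gcd(44, 88) = 44, gcd(46, 88) = 2, gcd(48, 88) = 8, gcd(50, 88) = 2, gcd(52, 88) = 4, gcd(54, 88) = 2, gcd(55, 88) = 11, gcd(56, 88) = 8, gcd(58, 88) = 2, gcd(60, 88) = 4, gcd(62, 88) = 2, gcd(64, 88) = 8, gcd(66, 88) = 22, gcd(68, 88) = 4, gcd(70, 88) = 2, gcd(72, 88) = 8, gcd(74, 88) = 2, gcd(76, 88) = 4, gcd(77, 88) = 11, gcd(78, 88) = 2, gcd(80, 88) = 8, gcd(82, 88) = 2, gcd(84, 88) = 4, gcd(86, 88) = 2.
All other a ∈ {1, ..., 87} have gcd(a, 88) = 1 and are units. So the nonzero zero-divisors are exactly the 47 values of a appearing in this scan.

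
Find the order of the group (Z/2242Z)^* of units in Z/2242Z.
|(Z/2242Z)^*| = 1044

(Z/2242Z)^* consists of the classes a with gcd(a, 2242) = 1, so its order is φ(2242). φ is multiplicative, with φ(p^e) = p^e − p^(e−1). Factorise 2242 = 2 · 19 · 59. Then
  φ(2242) = (2 − 1) · (19 − 1) · (59 − 1) = 1 · 18 · 58 = 1044.
Thus |(Z/2242Z)^*| = 1044.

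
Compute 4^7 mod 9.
Use repeated squaring. Binary(7) = 111. Walk through the bits of the exponent 7 left-to-right: at each bit after the leading one, square the running value, then multiply by 4 if the bit is 1 (always reducing mod 9):
  bit 1 = 1 (leading): start with 4.
  bit 2 = 1: square 4^2 = 16 ≡ 7; bit is 1, so multiply 7·4 = 28 ≡ 1 (mod 9).
  bit 3 = 1: square 1^2 = 1; bit is 1, so multiply 1·4 = 4 (mod 9).
Final value: 4^7 ≡ 4 (mod 9).

Final answer: 4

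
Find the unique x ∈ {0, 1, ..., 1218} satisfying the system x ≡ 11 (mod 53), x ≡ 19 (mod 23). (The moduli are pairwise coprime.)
x ≡ 594 (mod 1219); the representative in [0, 1219) is 594

The moduli 53, 23 are pairwise coprime, so by the CRT there is a unique solution mod 53·23 = 1219.
Solve by successive substitution. Start with x ≡ 11 (mod 53).
  Combine with x ≡ 19 (mod 23): write x = 11 + 53·t and require 11 + 53·t ≡ 19 (mod 23), i.e. 53·t ≡ 19 − 11 ≡ 8 (mod 23). Since 53^(−1) ≡ 10 (mod 23) (53 ≡ 7 (mod 23)), t ≡ 10·8 ≡ 11 (mod 23). So x ≡ 11 + 53·11 = 594 (mod 1219).
Unique solution in [0, 1219): x = 594.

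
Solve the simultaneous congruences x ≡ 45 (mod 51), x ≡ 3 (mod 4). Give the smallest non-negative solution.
The moduli 51, 4 are pairwise coprime, so by the CRT there is a unique solution mod 51·4 = 204.
Solve by successive substitution. Start with x ≡ 45 (mod 51).
  Combine with x ≡ 3 (mod 4): write x = 45 + 51·t and require 45 + 51·t ≡ 3 (mod 4), i.e. 51·t ≡ 3 − 45 ≡ 2 (mod 4). Since 51^(−1) ≡ 3 (mod 4) (51 ≡ 3 (mod 4)), t ≡ 3·2 ≡ 2 (mod 4). So x ≡ 45 + 51·2 = 147 (mod 204).
Unique solution in [0, 204): x = 147.

Final answer: x ≡ 147 (mod 204); the representative in [0, 204) is 147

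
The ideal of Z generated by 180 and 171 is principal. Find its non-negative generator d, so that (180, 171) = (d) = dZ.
(180, 171) = (9); d = 9

In the PID Z, (a, b) is generated by gcd(a, b). Compute gcd(180, 171) with the extended Euclidean algorithm, tracking rows (r, s, t) with s·180 + t·171 = r:
  row A: (180, 1, 0)   [1·180 + 0·171 = 180]
  row B: (171, 0, 1)   [0·180 + 1·171 = 171]
  180 = 1·171 + 9   → row C = row A − 1·row B = (9, 1, −1)   [check: 1·180 − 1·171 = 9]
  171 = 19·9 + 0   → remainder 0, stop. gcd = 9 (last nonzero row C).
So gcd(180, 171) = 9, with Bézout identity 1·180 − 1·171 = 9. Containment (⊇): the Bézout identity exhibits 9 as an element of (180, 171), giving (9) ⊆ (180, 171). Containment (⊆): since 9 | 180 and 9 | 171 (180 = 9·20, 171 = 9·19), every Z-linear combination of 180 and 171 is divisible by 9, so (180, 171) ⊆ (9). Therefore (180, 171) = (9), d = 9.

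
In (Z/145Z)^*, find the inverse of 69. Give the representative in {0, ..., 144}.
69^(−1) ≡ 124 (mod 145)

Apply the extended Euclidean algorithm to (145, 69), tracking rows (r, s, t) with s·145 + t·69 = r. Each division r_prev = q·r_cur + r_new produces the new row as (previous row) − q·(current row):
  row A: (145, 1, 0)   [1·145 + 0·69 = 145]
  row B: (69, 0, 1)   [0·145 + 1·69 = 69]
  145 = 2·69 + 7   → row C = row A − 2·row B = (7, 1, −2)   [check: 1·145 − 2·69 = 7]
  69 = 9·7 + 6   → row D = row B − 9·row C = (6, −9, 19)   [check: −9·145 + 19·69 = 6]
  7 = 1·6 + 1   → row E = row C − 1·row D = (1, 10, −21)   [check: 10·145 − 21·69 = 1]
  6 = 6·1 + 0   → remainder 0, stop. gcd = 1 (last nonzero row E).
The gcd is 1, so 69 is invertible mod 145. The last nonzero row gives 10·145 − 21·69 = 1, so t = −21. So 69^(−1) ≡ −21 ≡ 124 (mod 145). Verify: 69 · 124 = 8556 ≡ 1 (mod 145). ✓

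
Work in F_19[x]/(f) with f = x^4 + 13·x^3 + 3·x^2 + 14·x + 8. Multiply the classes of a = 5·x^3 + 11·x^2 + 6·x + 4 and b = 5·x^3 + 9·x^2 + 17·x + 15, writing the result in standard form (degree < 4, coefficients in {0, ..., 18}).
a · b ≡ 7·x^3 + 8·x^2 + 7·x + 1 (mod f(x))

Multiply as integer polynomials: a · b = 25·x^6 + 100·x^5 + 214·x^4 + 336·x^3 + 303·x^2 + 158·x + 60. Reducing coefficients mod 19: a · b ≡ 6·x^6 + 5·x^5 + 5·x^4 + 13·x^3 + 18·x^2 + 6·x + 3. Now divide by f(x) = x^4 + 13·x^3 + 3·x^2 + 14·x + 8 in F_19[x], eliminating the leading term at each step:
  leading term 6·x^6: subtract (6·x^2)·f(x) = 6·x^6 + 2·x^5 + 18·x^4 + 8·x^3 + 10·x^2, leaving 3·x^5 + 6·x^4 + 5·x^3 + 8·x^2 + 6·x + 3 (coefficients mod 19)
  leading term 3·x^5: subtract (3·x)·f(x) = 3·x^5 + x^4 + 9·x^3 + 4·x^2 + 5·x, leaving 5·x^4 + 15·x^3 + 4·x^2 + x + 3 (coefficients mod 19)
  leading term 5·x^4: subtract (5)·f(x) = 5·x^4 + 8·x^3 + 15·x^2 + 13·x + 2, leaving 7·x^3 + 8·x^2 + 7·x + 1 (coefficients mod 19)
The degree is now < 4, so this is the remainder. Hence a · b ≡ 7·x^3 + 8·x^2 + 7·x + 1 in F_19[x]/(f).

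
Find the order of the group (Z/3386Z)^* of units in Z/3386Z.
(Z/3386Z)^* consists of the classes a with gcd(a, 3386) = 1, so its order is φ(3386). φ is multiplicative, with φ(p^e) = p^e − p^(e−1). Factorise 3386 = 2 · 1693. Then
  φ(3386) = (2 − 1) · (1693 − 1) = 1 · 1692 = 1692.
Thus |(Z/3386Z)^*| = 1692.

Final answer: |(Z/3386Z)^*| = 1692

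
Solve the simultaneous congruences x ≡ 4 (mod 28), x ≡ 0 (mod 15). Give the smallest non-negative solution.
x ≡ 60 (mod 420); the representative in [0, 420) is 60

The moduli 28, 15 are pairwise coprime, so by the CRT there is a unique solution mod 28·15 = 420.
Solve by successive substitution. Start with x ≡ 4 (mod 28).
  Combine with x ≡ 0 (mod 15): write x = 4 + 28·t and require 4 + 28·t ≡ 0 (mod 15), i.e. 28·t ≡ 0 − 4 ≡ 11 (mod 15). Since 28^(−1) ≡ 7 (mod 15) (28 ≡ 13 (mod 15)), t ≡ 7·11 ≡ 2 (mod 15). So x ≡ 4 + 28·2 = 60 (mod 420).
Unique solution in [0, 420): x = 60.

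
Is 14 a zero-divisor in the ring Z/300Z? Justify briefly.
gcd(14, 300) = 2 > 1, so 14 is not a unit in Z/300Z. In Z/nZ every nonzero non-unit is a zero-divisor: explicitly, take b = 300/gcd = 150 ≠ 0 (mod 300); then 14·150 = 2100 = 7·300, i.e. 14·150 ≡ 0 (mod 300). So 14 is a zero-divisor.

Final answer: YES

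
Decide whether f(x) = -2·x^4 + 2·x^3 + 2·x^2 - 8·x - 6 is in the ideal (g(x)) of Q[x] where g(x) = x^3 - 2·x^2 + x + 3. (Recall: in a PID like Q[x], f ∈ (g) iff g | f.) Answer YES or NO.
YES

In Q[x] the ideal (g) consists of all multiples of g, so f ∈ (g) iff g | f, i.e. iff the remainder of f on division by g is 0. Divide f by g (g is monic, so eliminate the leading term of the running remainder at each step):
  leading term -2·x^4: subtract (-2·x)·g(x) = -2·x^4 + 4·x^3 - 2·x^2 - 6·x, leaving -2·x^3 + 4·x^2 - 2·x - 6
  leading term -2·x^3: subtract (-2)·g(x) = -2·x^3 + 4·x^2 - 2·x - 6, leaving 0
The remainder is 0, so f(x) = g(x) · h(x) with h(x) = -2·x - 2. Hence g | f, i.e. f ∈ (g).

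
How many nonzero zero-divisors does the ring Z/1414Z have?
Z/1414Z has 813 nonzero zero-divisors

In Z/1414Z each nonzero element is either a unit (gcd with 1414 is 1) or a zero-divisor (gcd > 1). The number of units is φ(1414): factorise 1414 = 2 · 7 · 101, so φ(1414) = (2 − 1) · (7 − 1) · (101 − 1) = 1 · 6 · 100 = 600. The nonzero elements number 1414 − 1 = 1413. Hence the nonzero zero-divisors number 1413 − 600 = 813.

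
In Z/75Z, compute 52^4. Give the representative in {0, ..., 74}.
Use repeated squaring. Binary(4) = 100. Walk through the bits of the exponent 4 left-to-right: at each bit after the leading one, square the running value, then multiply by 52 if the bit is 1 (always reducing mod 75):
  bit 1 = 1 (leading): start with 52.
  bit 2 = 0: square 52^2 = 2704 ≡ 4 (mod 75).
  bit 3 = 0: square 4^2 = 16 (mod 75).
Final value: 52^4 ≡ 16 (mod 75).

Final answer: 16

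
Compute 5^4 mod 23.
4

Use repeated squaring. Binary(4) = 100. Walk through the bits of the exponent 4 left-to-right: at each bit after the leading one, square the running value, then multiply by 5 if the bit is 1 (always reducing mod 23):
  bit 1 = 1 (leading): start with 5.
  bit 2 = 0: square 5^2 = 25 ≡ 2 (mod 23).
  bit 3 = 0: square 2^2 = 4 (mod 23).
Final value: 5^4 ≡ 4 (mod 23).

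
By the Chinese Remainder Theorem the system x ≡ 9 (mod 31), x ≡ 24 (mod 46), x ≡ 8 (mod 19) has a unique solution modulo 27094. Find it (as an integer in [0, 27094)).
x ≡ 15664 (mod 27094); the representative in [0, 27094) is 15664

The moduli 31, 46, 19 are pairwise coprime, so by the CRT there is a unique solution mod 31·46·19 = 27094.
Solve by successive substitution. Start with x ≡ 9 (mod 31).
  Combine with x ≡ 24 (mod 46): write x = 9 + 31·t and require 9 + 31·t ≡ 24 (mod 46), i.e. 31·t ≡ 24 − 9 ≡ 15 (mod 46). Since 31^(−1) ≡ 3 (mod 46), t ≡ 3·15 ≡ 45 (mod 46). So x ≡ 9 + 31·45 = 1404 (mod 1426).
  Combine with x ≡ 8 (mod 19): write x = 1404 + 1426·t and require 1404 + 1426·t ≡ 8 (mod 19), i.e. 1426·t ≡ 8 − 1404 ≡ 10 (mod 19). Since 1426^(−1) ≡ 1 (mod 19) (1426 ≡ 1 (mod 19)), t ≡ 1·10 ≡ 10 (mod 19). So x ≡ 1404 + 1426·10 = 15664 (mod 27094).
Unique solution in [0, 27094): x = 15664.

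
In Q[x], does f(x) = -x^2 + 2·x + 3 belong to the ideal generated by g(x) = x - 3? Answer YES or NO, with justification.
YES

In Q[x] the ideal (g) consists of all multiples of g, so f ∈ (g) iff g | f, i.e. iff the remainder of f on division by g is 0. Divide f by g (g is monic, so eliminate the leading term of the running remainder at each step):
  leading term -x^2: subtract (-x)·g(x) = -x^2 + 3·x, leaving 3 - x
  leading term -x: subtract (-1)·g(x) = 3 - x, leaving 0
The remainder is 0, so f(x) = g(x) · h(x) with h(x) = -x - 1. Hence g | f, i.e. f ∈ (g).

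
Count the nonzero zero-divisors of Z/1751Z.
Z/1751Z has 118 nonzero zero-divisors

In Z/1751Z each nonzero element is either a unit (gcd with 1751 is 1) or a zero-divisor (gcd > 1). The number of units is φ(1751): factorise 1751 = 17 · 103, so φ(1751) = (17 − 1) · (103 − 1) = 16 · 102 = 1632. The nonzero elements number 1751 − 1 = 1750. Hence the nonzero zero-divisors number 1750 − 1632 = 118.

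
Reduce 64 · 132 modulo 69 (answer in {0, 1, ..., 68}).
30

Reduce the factors first: 132 ≡ 63 (mod 69), so 64 · 132 ≡ 64 · 63 (mod 69). 64 · 63 = 4032. Dividing by 69: 4032 = 58·69 + 30. So (64 · 132) mod 69 = 30.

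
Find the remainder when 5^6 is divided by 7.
Use repeated squaring. Binary(6) = 110. Walk through the bits of the exponent 6 left-to-right: at each bit after the leading one, square the running value, then multiply by 5 if the bit is 1 (always reducing mod 7):
  bit 1 = 1 (leading): start with 5.
  bit 2 = 1: square 5^2 = 25 ≡ 4; bit is 1, so multiply 4·5 = 20 ≡ 6 (mod 7).
  bit 3 = 0: square 6^2 = 36 ≡ 1 (mod 7).
Final value: 5^6 ≡ 1 (mod 7).

Final answer: 1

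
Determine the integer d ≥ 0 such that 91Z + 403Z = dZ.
(91, 403) = (13); d = 13

In the PID Z, (a, b) is generated by gcd(a, b). Compute gcd(403, 91) with the extended Euclidean algorithm, tracking rows (r, s, t) with s·403 + t·91 = r:
  row A: (403, 1, 0)   [1·403 + 0·91 = 403]
  row B: (91, 0, 1)   [0·403 + 1·91 = 91]
  403 = 4·91 + 39   → row C = row A − 4·row B = (39, 1, −4)   [check: 1·403 − 4·91 = 39]
  91 = 2·39 + 13   → row D = row B − 2·row C = (13, −2, 9)   [check: −2·403 + 9·91 = 13]
  39 = 3·13 + 0   → remainder 0, stop. gcd = 13 (last nonzero row D).
So gcd(91, 403) = 13, with Bézout identity −2·403 + 9·91 = 13. Containment (⊇): the Bézout identity exhibits 13 as an element of (91, 403), giving (13) ⊆ (91, 403). Containment (⊆): since 13 | 91 and 13 | 403 (91 = 13·7, 403 = 13·31), every Z-linear combination of 91 and 403 is divisible by 13, so (91, 403) ⊆ (13). Therefore (91, 403) = (13), d = 13.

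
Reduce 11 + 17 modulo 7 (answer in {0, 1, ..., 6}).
Reduce the summands first: 11 ≡ 4, 17 ≡ 3 (mod 7), so 11 + 17 ≡ 4 + 3 (mod 7). 4 + 3 = 7; 7 = 1·7 + 0, so (11 + 17) mod 7 = 0.

Final answer: 0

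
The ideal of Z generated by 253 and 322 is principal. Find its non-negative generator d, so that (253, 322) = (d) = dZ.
(253, 322) = (23); d = 23

In the PID Z, (a, b) is generated by gcd(a, b). Compute gcd(322, 253) with the extended Euclidean algorithm, tracking rows (r, s, t) with s·322 + t·253 = r:
  row A: (322, 1, 0)   [1·322 + 0·253 = 322]
  row B: (253, 0, 1)   [0·322 + 1·253 = 253]
  322 = 1·253 + 69   → row C = row A − 1·row B = (69, 1, −1)   [check: 1·322 − 1·253 = 69]
  253 = 3·69 + 46   → row D = row B − 3·row C = (46, −3, 4)   [check: −3·322 + 4·253 = 46]
  69 = 1·46 + 23   → row E = row C − 1·row D = (23, 4, −5)   [check: 4·322 − 5·253 = 23]
  46 = 2·23 + 0   → remainder 0, stop. gcd = 23 (last nonzero row E).
So gcd(253, 322) = 23, with Bézout identity 4·322 − 5·253 = 23. Containment (⊇): the Bézout identity exhibits 23 as an element of (253, 322), giving (23) ⊆ (253, 322). Containment (⊆): since 23 | 253 and 23 | 322 (253 = 23·11, 322 = 23·14), every Z-linear combination of 253 and 322 is divisible by 23, so (253, 322) ⊆ (23). Therefore (253, 322) = (23), d = 23.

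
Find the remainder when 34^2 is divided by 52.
12

Use repeated squaring. Binary(2) = 10. Walk through the bits of the exponent 2 left-to-right: at each bit after the leading one, square the running value, then multiply by 34 if the bit is 1 (always reducing mod 52):
  bit 1 = 1 (leading): start with 34.
  bit 2 = 0: square 34^2 = 1156 ≡ 12 (mod 52).
Final value: 34^2 ≡ 12 (mod 52).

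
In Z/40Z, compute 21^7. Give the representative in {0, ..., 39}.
Use repeated squaring. Binary(7) = 111. Walk through the bits of the exponent 7 left-to-right: at each bit after the leading one, square the running value, then multiply by 21 if the bit is 1 (always reducing mod 40):
  bit 1 = 1 (leading): start with 21.
  bit 2 = 1: square 21^2 = 441 ≡ 1; bit is 1, so multiply 1·21 = 21 (mod 40).
  bit 3 = 1: square 21^2 = 441 ≡ 1; bit is 1, so multiply 1·21 = 21 (mod 40).
Final value: 21^7 ≡ 21 (mod 40).

Final answer: 21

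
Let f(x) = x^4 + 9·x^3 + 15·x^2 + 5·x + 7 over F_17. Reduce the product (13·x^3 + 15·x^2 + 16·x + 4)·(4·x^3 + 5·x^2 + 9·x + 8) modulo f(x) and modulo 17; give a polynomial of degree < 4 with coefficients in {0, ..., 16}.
Multiply as integer polynomials: a · b = 52·x^6 + 125·x^5 + 256·x^4 + 335·x^3 + 284·x^2 + 164·x + 32. Reducing coefficients mod 17: a · b ≡ x^6 + 6·x^5 + x^4 + 12·x^3 + 12·x^2 + 11·x + 15. Now divide by f(x) = x^4 + 9·x^3 + 15·x^2 + 5·x + 7 in F_17[x], eliminating the leading term at each step:
  leading term x^6: subtract (x^2)·f(x) = x^6 + 9·x^5 + 15·x^4 + 5·x^3 + 7·x^2, leaving 14·x^5 + 3·x^4 + 7·x^3 + 5·x^2 + 11·x + 15 (coefficients mod 17)
  leading term 14·x^5: subtract (14·x)·f(x) = 14·x^5 + 7·x^4 + 6·x^3 + 2·x^2 + 13·x, leaving 13·x^4 + x^3 + 3·x^2 + 15·x + 15 (coefficients mod 17)
  leading term 13·x^4: subtract (13)·f(x) = 13·x^4 + 15·x^3 + 8·x^2 + 14·x + 6, leaving 3·x^3 + 12·x^2 + x + 9 (coefficients mod 17)
The degree is now < 4, so this is the remainder. Hence a · b ≡ 3·x^3 + 12·x^2 + x + 9 in F_17[x]/(f).

Final answer: a · b ≡ 3·x^3 + 12·x^2 + x + 9 (mod f(x))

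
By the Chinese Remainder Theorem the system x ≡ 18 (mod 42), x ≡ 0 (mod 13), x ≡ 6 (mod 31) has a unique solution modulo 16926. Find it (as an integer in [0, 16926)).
x ≡ 5772 (mod 16926); the representative in [0, 16926) is 5772

The moduli 42, 13, 31 are pairwise coprime, so by the CRT there is a unique solution mod 42·13·31 = 16926.
Solve by successive substitution. Start with x ≡ 18 (mod 42).
  Combine with x ≡ 0 (mod 13): write x = 18 + 42·t and require 18 + 42·t ≡ 0 (mod 13), i.e. 42·t ≡ 0 − 18 ≡ 8 (mod 13). Since 42^(−1) ≡ 9 (mod 13) (42 ≡ 3 (mod 13)), t ≡ 9·8 ≡ 7 (mod 13). So x ≡ 18 + 42·7 = 312 (mod 546).
  Combine with x ≡ 6 (mod 31): write x = 312 + 546·t and require 312 + 546·t ≡ 6 (mod 31), i.e. 546·t ≡ 6 − 312 ≡ 4 (mod 31). Since 546^(−1) ≡ 18 (mod 31) (546 ≡ 19 (mod 31)), t ≡ 18·4 ≡ 10 (mod 31). So x ≡ 312 + 546·10 = 5772 (mod 16926).
Unique solution in [0, 16926): x = 5772.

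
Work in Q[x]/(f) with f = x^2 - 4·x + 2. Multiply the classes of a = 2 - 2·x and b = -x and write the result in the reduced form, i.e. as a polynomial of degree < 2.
a · b ≡ 6·x - 4 (mod f(x))

First multiply in Q[x] without reducing: a · b = 2·x^2 - 2·x. Now divide by f(x) = x^2 - 4·x + 2, eliminating the leading term at each step:
  leading term 2·x^2: subtract (2)·f(x) = 2·x^2 - 8·x + 4, leaving 6·x - 4
The degree is now < 2, so this is the remainder. Hence a · b ≡ 6·x - 4 in Q[x]/(f).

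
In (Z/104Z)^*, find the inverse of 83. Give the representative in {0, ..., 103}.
83^(−1) ≡ 99 (mod 104)

Apply the extended Euclidean algorithm to (104, 83), tracking rows (r, s, t) with s·104 + t·83 = r. Each division r_prev = q·r_cur + r_new produces the new row as (previous row) − q·(current row):
  row A: (104, 1, 0)   [1·104 + 0·83 = 104]
  row B: (83, 0, 1)   [0·104 + 1·83 = 83]
  104 = 1·83 + 21   → row C = row A − 1·row B = (21, 1, −1)   [check: 1·104 − 1·83 = 21]
  83 = 3·21 + 20   → row D = row B − 3·row C = (20, −3, 4)   [check: −3·104 + 4·83 = 20]
  21 = 1·20 + 1   → row E = row C − 1·row D = (1, 4, −5)   [check: 4·104 − 5·83 = 1]
  20 = 20·1 + 0   → remainder 0, stop. gcd = 1 (last nonzero row E).
The gcd is 1, so 83 is invertible mod 104. The last nonzero row gives 4·104 − 5·83 = 1, so t = −5. So 83^(−1) ≡ −5 ≡ 99 (mod 104). Verify: 83 · 99 = 8217 ≡ 1 (mod 104). ✓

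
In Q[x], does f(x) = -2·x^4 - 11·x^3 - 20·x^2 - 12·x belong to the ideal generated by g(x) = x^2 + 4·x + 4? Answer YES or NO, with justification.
In Q[x] the ideal (g) consists of all multiples of g, so f ∈ (g) iff g | f, i.e. iff the remainder of f on division by g is 0. Divide f by g (g is monic, so eliminate the leading term of the running remainder at each step):
  leading term -2·x^4: subtract (-2·x^2)·g(x) = -2·x^4 - 8·x^3 - 8·x^2, leaving -3·x^3 - 12·x^2 - 12·x
  leading term -3·x^3: subtract (-3·x)·g(x) = -3·x^3 - 12·x^2 - 12·x, leaving 0
The remainder is 0, so f(x) = g(x) · h(x) with h(x) = -2·x^2 - 3·x. Hence g | f, i.e. f ∈ (g).

Final answer: YES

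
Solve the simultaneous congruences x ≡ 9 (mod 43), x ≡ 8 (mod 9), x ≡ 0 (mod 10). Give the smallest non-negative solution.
x ≡ 3320 (mod 3870); the representative in [0, 3870) is 3320

The moduli 43, 9, 10 are pairwise coprime, so by the CRT there is a unique solution mod 43·9·10 = 3870.
Solve by successive substitution. Start with x ≡ 9 (mod 43).
  Combine with x ≡ 8 (mod 9): write x = 9 + 43·t and require 9 + 43·t ≡ 8 (mod 9), i.e. 43·t ≡ 8 − 9 ≡ 8 (mod 9). Since 43^(−1) ≡ 4 (mod 9) (43 ≡ 7 (mod 9)), t ≡ 4·8 ≡ 5 (mod 9). So x ≡ 9 + 43·5 = 224 (mod 387).
  Combine with x ≡ 0 (mod 10): write x = 224 + 387·t and require 224 + 387·t ≡ 0 (mod 10), i.e. 387·t ≡ 0 − 224 ≡ 6 (mod 10). Since 387^(−1) ≡ 3 (mod 10) (387 ≡ 7 (mod 10)), t ≡ 3·6 ≡ 8 (mod 10). So x ≡ 224 + 387·8 = 3320 (mod 3870).
Unique solution in [0, 3870): x = 3320.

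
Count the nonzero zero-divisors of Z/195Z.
In Z/195Z each nonzero element is either a unit (gcd with 195 is 1) or a zero-divisor (gcd > 1). The number of units is φ(195): factorise 195 = 3 · 5 · 13, so φ(195) = (3 − 1) · (5 − 1) · (13 − 1) = 2 · 4 · 12 = 96. The nonzero elements number 195 − 1 = 194. Hence the nonzero zero-divisors number 194 − 96 = 98.

Final answer: Z/195Z has 98 nonzero zero-divisors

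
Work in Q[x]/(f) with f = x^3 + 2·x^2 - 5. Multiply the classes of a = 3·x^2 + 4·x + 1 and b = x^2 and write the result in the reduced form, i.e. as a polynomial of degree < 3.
a · b ≡ 5·x^2 + 15·x - 10 (mod f(x))

First multiply in Q[x] without reducing: a · b = 3·x^4 + 4·x^3 + x^2. Now divide by f(x) = x^3 + 2·x^2 - 5, eliminating the leading term at each step:
  leading term 3·x^4: subtract (3·x)·f(x) = 3·x^4 + 6·x^3 - 15·x, leaving -2·x^3 + x^2 + 15·x
  leading term -2·x^3: subtract (-2)·f(x) = -2·x^3 - 4·x^2 + 10, leaving 5·x^2 + 15·x - 10
The degree is now < 3, so this is the remainder. Hence a · b ≡ 5·x^2 + 15·x - 10 in Q[x]/(f).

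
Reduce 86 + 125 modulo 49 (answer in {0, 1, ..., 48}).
15

Reduce the summands first: 86 ≡ 37, 125 ≡ 27 (mod 49), so 86 + 125 ≡ 37 + 27 (mod 49). 37 + 27 = 64; 64 = 1·49 + 15, so (86 + 125) mod 49 = 15.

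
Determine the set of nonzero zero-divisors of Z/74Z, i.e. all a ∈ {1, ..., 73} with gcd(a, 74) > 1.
nonzero zero-divisors of Z/74Z = {2, 4, 6, 8, 10, 12, 14, 16, 18, 20, 22, 24, 26, 28, 30, 32, 34, 36, 37, 38, 40, 42, 44, 46, 48, 50, 52, 54, 56, 58, 60, 62, 64, 66, 68, 70, 72}

An element a ∈ Z/74Z (with a ≠ 0) is a zero-divisor iff gcd(a, 74) > 1 (because a is a unit precisely when gcd(a, n) = 1, and in Z/nZ every nonzero, non-unit element is a zero-divisor). Scan a = 1, ..., 73 and keep those with gcd(a, 74) > 1:
  gcd(2, 74) = 2, gcd(4, 74) = 2, gcd(6, 74) = 2, gcd(8, 74) = 2, gcd(10, 74) = 2, gcd(12, 74) = 2, gcd(14, 74) = 2, gcd(16, 74) = 2, gcd(18, 74) = 2, gcd(20, 74) = 2, gcd(22, 74) = 2, gcd(24, 74) = 2, gcd(26, 74) = 2, gcd(28, 74) = 2, gcd(30, 74) = 2, gcd(32, 74) = 2, gcd(34, 74) = 2, gcd(36, 74) = 2, gcd(37, 74) = 37, gcd(38, 74) = 2, gcd(40, 74) = 2, gcd(42, 74) = 2, gcd(44, 74) = 2, gcd(46, 74) = 2, gcd(48, 74) = 2, gcd(50, 74) = 2, gcd(52, 74) = 2, gcd(54, 74) = 2, gcd(56, 74) = 2, gcd(58, 74) = 2, gcd(60, 74) = 2, gcd(62, 74) = 2, gcd(64, 74) = 2, gcd(66, 74) = 2, gcd(68, 74) = 2, gcd(70, 74) = 2, gcd(72, 74) = 2.
All other a ∈ {1, ..., 73} have gcd(a, 74) = 1 and are units. So the nonzero zero-divisors are exactly the 37 values of a appearing in this scan.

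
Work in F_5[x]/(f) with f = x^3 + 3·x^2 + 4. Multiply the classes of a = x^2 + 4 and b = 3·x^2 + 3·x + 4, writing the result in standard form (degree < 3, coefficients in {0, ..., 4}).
Multiply as integer polynomials: a · b = 3·x^4 + 3·x^3 + 16·x^2 + 12·x + 16. Reducing coefficients mod 5: a · b ≡ 3·x^4 + 3·x^3 + x^2 + 2·x + 1. Now divide by f(x) = x^3 + 3·x^2 + 4 in F_5[x], eliminating the leading term at each step:
  leading term 3·x^4: subtract (3·x)·f(x) = 3·x^4 + 4·x^3 + 2·x, leaving 4·x^3 + x^2 + 1 (coefficients mod 5)
  leading term 4·x^3: subtract (4)·f(x) = 4·x^3 + 2·x^2 + 1, leaving 4·x^2 (coefficients mod 5)
The degree is now < 3, so this is the remainder. Hence a · b ≡ 4·x^2 in F_5[x]/(f).

Final answer: a · b ≡ 4·x^2 (mod f(x))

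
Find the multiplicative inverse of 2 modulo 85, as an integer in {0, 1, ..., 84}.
Apply the extended Euclidean algorithm to (85, 2), tracking rows (r, s, t) with s·85 + t·2 = r. Each division r_prev = q·r_cur + r_new produces the new row as (previous row) − q·(current row):
  row A: (85, 1, 0)   [1·85 + 0·2 = 85]
  row B: (2, 0, 1)   [0·85 + 1·2 = 2]
  85 = 42·2 + 1   → row C = row A − 42·row B = (1, 1, −42)   [check: 1·85 − 42·2 = 1]
  2 = 2·1 + 0   → remainder 0, stop. gcd = 1 (last nonzero row C).
The gcd is 1, so 2 is invertible mod 85. The last nonzero row gives 1·85 − 42·2 = 1, so t = −42. So 2^(−1) ≡ −42 ≡ 43 (mod 85). Verify: 2 · 43 = 86 ≡ 1 (mod 85). ✓

Final answer: 2^(−1) ≡ 43 (mod 85)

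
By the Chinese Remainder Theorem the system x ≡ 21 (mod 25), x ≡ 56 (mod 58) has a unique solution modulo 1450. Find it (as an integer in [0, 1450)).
x ≡ 346 (mod 1450); the representative in [0, 1450) is 346

The moduli 25, 58 are pairwise coprime, so by the CRT there is a unique solution mod 25·58 = 1450.
Solve by successive substitution. Start with x ≡ 21 (mod 25).
  Combine with x ≡ 56 (mod 58): write x = 21 + 25·t and require 21 + 25·t ≡ 56 (mod 58), i.e. 25·t ≡ 56 − 21 ≡ 35 (mod 58). Since 25^(−1) ≡ 7 (mod 58), t ≡ 7·35 ≡ 13 (mod 58). So x ≡ 21 + 25·13 = 346 (mod 1450).
Unique solution in [0, 1450): x = 346.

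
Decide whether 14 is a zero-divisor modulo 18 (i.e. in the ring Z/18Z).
YES

gcd(14, 18) = 2 > 1, so 14 is not a unit in Z/18Z. In Z/nZ every nonzero non-unit is a zero-divisor: explicitly, take b = 18/gcd = 9 ≠ 0 (mod 18); then 14·9 = 126 = 7·18, i.e. 14·9 ≡ 0 (mod 18). So 14 is a zero-divisor.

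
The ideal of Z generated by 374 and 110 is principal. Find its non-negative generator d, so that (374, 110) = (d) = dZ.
In the PID Z, (a, b) is generated by gcd(a, b). Compute gcd(374, 110) with the extended Euclidean algorithm, tracking rows (r, s, t) with s·374 + t·110 = r:
  row A: (374, 1, 0)   [1·374 + 0·110 = 374]
  row B: (110, 0, 1)   [0·374 + 1·110 = 110]
  374 = 3·110 + 44   → row C = row A − 3·row B = (44, 1, −3)   [check: 1·374 − 3·110 = 44]
  110 = 2·44 + 22   → row D = row B − 2·row C = (22, −2, 7)   [check: −2·374 + 7·110 = 22]
  44 = 2·22 + 0   → remainder 0, stop. gcd = 22 (last nonzero row D).
So gcd(374, 110) = 22, with Bézout identity −2·374 + 7·110 = 22. Containment (⊇): the Bézout identity exhibits 22 as an element of (374, 110), giving (22) ⊆ (374, 110). Containment (⊆): since 22 | 374 and 22 | 110 (374 = 22·17, 110 = 22·5), every Z-linear combination of 374 and 110 is divisible by 22, so (374, 110) ⊆ (22). Therefore (374, 110) = (22), d = 22.

Final answer: (374, 110) = (22); d = 22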